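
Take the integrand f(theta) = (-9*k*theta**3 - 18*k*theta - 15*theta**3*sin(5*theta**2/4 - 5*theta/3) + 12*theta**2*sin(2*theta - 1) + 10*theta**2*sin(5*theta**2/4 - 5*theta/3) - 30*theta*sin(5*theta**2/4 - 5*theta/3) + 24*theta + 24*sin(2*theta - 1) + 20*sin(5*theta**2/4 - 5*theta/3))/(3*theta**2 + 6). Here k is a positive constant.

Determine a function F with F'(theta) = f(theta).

Recover f(theta) by differentiating a candidate F(theta); any mismatch rules it out.
Check: d/dtheta[-(3*k*theta**2 - 8*log(3*theta**2/2 + 3) + 4*cos(2*theta - 1) - 4*cos(5*theta**2/4 - 5*theta/3))/2] = (-9*k*theta**3 - 18*k*theta - 15*theta**3*sin(5*theta**2/4 - 5*theta/3) + 12*theta**2*sin(2*theta - 1) + 10*theta**2*sin(5*theta**2/4 - 5*theta/3) - 30*theta*sin(5*theta**2/4 - 5*theta/3) + 24*theta + 24*sin(2*theta - 1) + 20*sin(5*theta**2/4 - 5*theta/3))/(3*theta**2 + 6) = f(theta).

An antiderivative is F(theta) = -(3*k*theta**2 - 8*log(3*theta**2/2 + 3) + 4*cos(2*theta - 1) - 4*cos(5*theta**2/4 - 5*theta/3))/2.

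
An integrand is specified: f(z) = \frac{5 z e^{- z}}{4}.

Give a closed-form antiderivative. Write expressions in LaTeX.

Recognize the product-rule pattern: f = u'v + uv' with u = - \frac{5 z}{4} - \frac{5}{4}, v = e^{- z}, so integration by parts undoes it.
Check: d/dz[- \frac{5 z e^{- z}}{4} - \frac{5 e^{- z}}{4}] = \frac{5 z e^{- z}}{4} = f(z).

An antiderivative is F(z) = - \frac{5 z e^{- z}}{4} - \frac{5 e^{- z}}{4}.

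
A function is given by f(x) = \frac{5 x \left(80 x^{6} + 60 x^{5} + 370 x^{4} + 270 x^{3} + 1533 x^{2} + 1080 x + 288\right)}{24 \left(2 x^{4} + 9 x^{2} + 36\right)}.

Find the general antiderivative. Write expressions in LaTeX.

Differentiate the proposed F(x) back; it has to land on f(x) exactly.
Check: d/dx[\frac{25 x^{4}}{12} + \frac{25 x^{3}}{12} + \frac{25 x^{2}}{48} + \frac{5 \log{\left(\frac{x^{4}}{3} + \frac{3 x^{2}}{2} + 6 \right)}}{4}] = \frac{400 x^{7} + 300 x^{6} + 1850 x^{5} + 1350 x^{4} + 7665 x^{3} + 5400 x^{2} + 1440 x}{48 x^{4} + 216 x^{2} + 864}, which equals f(x).

F(x) = \frac{25 x^{4}}{12} + \frac{25 x^{3}}{12} + \frac{25 x^{2}}{48} + \frac{5 \log{\left(\frac{x^{4}}{3} + \frac{3 x^{2}}{2} + 6 \right)}}{4} + C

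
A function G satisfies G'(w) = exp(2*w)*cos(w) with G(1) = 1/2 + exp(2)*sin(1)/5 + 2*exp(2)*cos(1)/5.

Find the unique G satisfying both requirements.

G(w) = exp(2*w)*sin(w)/5 + 2*exp(2*w)*cos(w)/5 + 1/2

A first test for any G(w): its w-derivative must equal the given G'(w).
A general antiderivative is exp(2*w)*sin(w)/5 + 2*exp(2*w)*cos(w)/5 + C.
The condition gives C = 1/2 + exp(2)*sin(1)/5 + 2*exp(2)*cos(1)/5 - (exp(2)*sin(1)/5 + 2*exp(2)*cos(1)/5) = 1/2.
So G(w) = exp(2*w)*sin(w)/5 + 2*exp(2*w)*cos(w)/5 + 1/2.
Check: d/dw[exp(2*w)*sin(w)/5 + 2*exp(2*w)*cos(w)/5 + 1/2] = exp(2*w)*cos(w) = G'(w).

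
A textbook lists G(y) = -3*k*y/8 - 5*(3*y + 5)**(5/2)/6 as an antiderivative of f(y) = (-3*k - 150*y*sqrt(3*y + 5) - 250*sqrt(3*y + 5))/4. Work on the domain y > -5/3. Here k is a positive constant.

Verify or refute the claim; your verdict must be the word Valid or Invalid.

Invalid: d/dy[G] - f = 3*k/8 + 75*y*sqrt(3*y + 5)/4 + 125*sqrt(3*y + 5)/4, which is not 0.

d/dy[G] = -3*k/8 - 75*y*sqrt(3*y + 5)/4 - 125*sqrt(3*y + 5)/4
d/dy[G] - f(y) = 3*k/8 + 75*y*sqrt(3*y + 5)/4 + 125*sqrt(3*y + 5)/4 != 0.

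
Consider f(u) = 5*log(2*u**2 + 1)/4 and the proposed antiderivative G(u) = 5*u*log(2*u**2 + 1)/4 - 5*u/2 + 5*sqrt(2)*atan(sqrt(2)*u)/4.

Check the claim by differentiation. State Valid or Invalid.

d/du[G] = 5*log(2*u**2 + 1)/4
This equals f(u) exactly, so the claim holds.

Valid - differentiating G returns exactly f.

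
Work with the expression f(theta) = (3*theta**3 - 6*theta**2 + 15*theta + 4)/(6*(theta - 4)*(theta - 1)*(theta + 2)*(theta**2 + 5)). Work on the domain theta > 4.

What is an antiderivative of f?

An antiderivative is F(theta) = 40*log(theta - 4)/567 - 4*log(theta - 1)/81 - 37*log(theta + 2)/486 + 187*log(theta**2 + 5)/6804 + 391*sqrt(5)*atan(sqrt(5)*theta/5)/17010.

Factor the denominator (6*(theta - 4)*(theta - 1)*(theta + 2)*(theta**2 + 5)) and decompose: f = 17*(11*theta + 23)/(3402*(theta**2 + 5)) - 37/(486*(theta + 2)) - 4/(81*(theta - 1)) + 40/(567*(theta - 4)); each piece integrates to a log, atan, or power term.
Check: d/dtheta[40*log(theta - 4)/567 - 4*log(theta - 1)/81 - 37*log(theta + 2)/486 + 187*log(theta**2 + 5)/6804 + 391*sqrt(5)*atan(sqrt(5)*theta/5)/17010] = (3*theta**3 - 6*theta**2 + 15*theta + 4)/(6*theta**5 - 18*theta**4 - 6*theta**3 - 42*theta**2 - 180*theta + 240), which equals f(theta).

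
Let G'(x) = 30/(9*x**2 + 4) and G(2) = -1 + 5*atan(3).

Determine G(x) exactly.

G(x) = 5*atan(3*x/2) - 1

Differentiate the proposed G(x) back; it has to land on the given G'(x).
A general antiderivative is 5*atan(3*x/2) + C.
The condition gives C = -1 + 5*atan(3) - (5*atan(3)) = -1.
So G(x) = 5*atan(3*x/2) - 1.
Check: d/dx[5*atan(3*x/2) - 1] = 30/(9*x**2 + 4) = G'(x).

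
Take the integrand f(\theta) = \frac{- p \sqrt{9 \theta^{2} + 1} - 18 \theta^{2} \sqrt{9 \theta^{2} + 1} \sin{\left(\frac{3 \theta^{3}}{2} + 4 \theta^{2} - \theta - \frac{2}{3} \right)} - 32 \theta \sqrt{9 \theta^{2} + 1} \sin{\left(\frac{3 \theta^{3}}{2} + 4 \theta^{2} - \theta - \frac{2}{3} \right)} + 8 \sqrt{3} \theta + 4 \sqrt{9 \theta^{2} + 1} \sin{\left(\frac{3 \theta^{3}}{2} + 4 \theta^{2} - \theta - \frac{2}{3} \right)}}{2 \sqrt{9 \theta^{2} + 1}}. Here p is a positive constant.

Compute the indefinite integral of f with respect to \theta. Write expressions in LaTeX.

F(\theta) = - \frac{p \theta}{2} + \frac{4 \sqrt{3 \theta^{2} + \frac{1}{3}}}{3} + 2 \cos{\left(\frac{3 \theta^{3}}{2} + 4 \theta^{2} - \theta - \frac{2}{3} \right)} + C

Recover f(\theta) by differentiating a candidate F(\theta); any mismatch rules it out.
Check: d/d\theta[- \frac{p \theta}{2} + \frac{4 \sqrt{3 \theta^{2} + \frac{1}{3}}}{3} + 2 \cos{\left(\frac{3 \theta^{3}}{2} + 4 \theta^{2} - \theta - \frac{2}{3} \right)}] = \frac{- p \sqrt{9 \theta^{2} + 1} - 18 \theta^{2} \sqrt{9 \theta^{2} + 1} \sin{\left(\frac{3 \theta^{3}}{2} + 4 \theta^{2} - \theta - \frac{2}{3} \right)} - 32 \theta \sqrt{9 \theta^{2} + 1} \sin{\left(\frac{3 \theta^{3}}{2} + 4 \theta^{2} - \theta - \frac{2}{3} \right)} + 8 \sqrt{3} \theta + 4 \sqrt{9 \theta^{2} + 1} \sin{\left(\frac{3 \theta^{3}}{2} + 4 \theta^{2} - \theta - \frac{2}{3} \right)}}{2 \sqrt{9 \theta^{2} + 1}} = f(\theta).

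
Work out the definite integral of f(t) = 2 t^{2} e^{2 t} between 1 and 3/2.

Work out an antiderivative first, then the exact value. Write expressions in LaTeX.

Antiderivative: F(t) = \frac{\left(2 t^{2} - 2 t + 1\right) e^{2 t}}{2}; value = - \frac{e^{2}}{2} + \frac{5 e^{3}}{4}

Recognize the product-rule pattern: f = u'v + uv' with u = t^{2} - t + \frac{1}{2}, v = e^{2 t}, so integration by parts undoes it.
F(t) = \frac{\left(2 t^{2} - 2 t + 1\right) e^{2 t}}{2} is an antiderivative of f.
Check: d/dt[\frac{\left(2 t^{2} - 2 t + 1\right) e^{2 t}}{2}] = 2 t^{2} e^{2 t} = f(t).
F(3/2) = \frac{5 e^{3}}{4}; F(1) = \frac{e^{2}}{2}.
Integral = F(3/2) - F(1) = - \frac{e^{2}}{2} + \frac{5 e^{3}}{4}.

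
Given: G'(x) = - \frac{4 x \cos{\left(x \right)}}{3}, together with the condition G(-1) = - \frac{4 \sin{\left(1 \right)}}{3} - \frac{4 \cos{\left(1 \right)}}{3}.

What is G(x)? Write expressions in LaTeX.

A candidate passes only if d/dx[G] lands on the given G'(x) exactly.
A general antiderivative is - \frac{4 x \sin{\left(x \right)}}{3} - \frac{4 \cos{\left(x \right)}}{3} + C.
The condition gives C = - \frac{4 \sin{\left(1 \right)}}{3} - \frac{4 \cos{\left(1 \right)}}{3} - (- \frac{4 \sin{\left(1 \right)}}{3} - \frac{4 \cos{\left(1 \right)}}{3}) = 0.
So G(x) = - \frac{4 x \sin{\left(x \right)}}{3} - \frac{4 \cos{\left(x \right)}}{3}.
Check: d/dx[- \frac{4 x \sin{\left(x \right)}}{3} - \frac{4 \cos{\left(x \right)}}{3}] = - \frac{4 x \cos{\left(x \right)}}{3} = G'(x).

G(x) = - \frac{4 x \sin{\left(x \right)}}{3} - \frac{4 \cos{\left(x \right)}}{3}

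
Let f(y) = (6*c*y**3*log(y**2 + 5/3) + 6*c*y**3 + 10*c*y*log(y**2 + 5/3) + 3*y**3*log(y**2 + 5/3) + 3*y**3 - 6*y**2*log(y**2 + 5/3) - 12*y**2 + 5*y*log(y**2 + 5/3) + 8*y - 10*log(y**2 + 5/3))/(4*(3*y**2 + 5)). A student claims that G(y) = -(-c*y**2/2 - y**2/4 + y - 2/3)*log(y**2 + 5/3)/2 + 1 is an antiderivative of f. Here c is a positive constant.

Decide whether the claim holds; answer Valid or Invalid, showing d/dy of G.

d/dy[G] = (6*c*y**3*log(y**2 + 5/3) + 6*c*y**3 + 10*c*y*log(y**2 + 5/3) + 3*y**3*log(y**2 + 5/3) + 3*y**3 - 6*y**2*log(y**2 + 5/3) - 12*y**2 + 5*y*log(y**2 + 5/3) + 8*y - 10*log(y**2 + 5/3))/(12*y**2 + 20)
This equals f(y) exactly, so the claim holds.

Valid. The derivative of G reproduces f.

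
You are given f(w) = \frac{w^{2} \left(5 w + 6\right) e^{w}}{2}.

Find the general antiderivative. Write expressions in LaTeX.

f has the shape u'v + uv' for u = \frac{5 w^{3}}{2} - \frac{9 w^{2}}{2} + 9 w - 9 and v = e^{w} — it is the derivative of the product u*v.
Check: d/dw[\frac{5 w^{3} e^{w}}{2} - \frac{9 w^{2} e^{w}}{2} + 9 w e^{w} - 9 e^{w}] = \frac{5 w^{3} e^{w}}{2} + 3 w^{2} e^{w}, which equals f(w).

F(w) = \frac{5 w^{3} e^{w}}{2} - \frac{9 w^{2} e^{w}}{2} + 9 w e^{w} - 9 e^{w} + C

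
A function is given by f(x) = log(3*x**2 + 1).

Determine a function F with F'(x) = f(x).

Any candidate F(x) must reproduce f(x) exactly when differentiated.
Check: d/dx[(3*x*log(3*x**2 + 1) - 6*x + 2*sqrt(3)*atan(sqrt(3)*x))/3] = log(3*x**2 + 1) = f(x).

An antiderivative is F(x) = (3*x*log(3*x**2 + 1) - 6*x + 2*sqrt(3)*atan(sqrt(3)*x))/3.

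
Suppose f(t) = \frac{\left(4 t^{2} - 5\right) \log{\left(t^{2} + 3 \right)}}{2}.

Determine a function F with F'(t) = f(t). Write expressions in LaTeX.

Whatever form F(t) takes, F'(t) = f(t) is non-negotiable.
Check: d/dt[\frac{- 8 t^{3} + 3 t \left(4 t^{2} - 15\right) \log{\left(t^{2} + 3 \right)} + 162 t - 162 \sqrt{3} \operatorname{atan}{\left(\frac{\sqrt{3} t}{3} \right)}}{18}] = 2 t^{2} \log{\left(t^{2} + 3 \right)} - \frac{5 \log{\left(t^{2} + 3 \right)}}{2}, which equals f(t).

An antiderivative is F(t) = \frac{- 8 t^{3} + 3 t \left(4 t^{2} - 15\right) \log{\left(t^{2} + 3 \right)} + 162 t - 162 \sqrt{3} \operatorname{atan}{\left(\frac{\sqrt{3} t}{3} \right)}}{18}.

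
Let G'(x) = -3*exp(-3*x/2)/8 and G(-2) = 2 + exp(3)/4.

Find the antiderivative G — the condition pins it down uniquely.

G(x) = (8*exp(3*x/2) + 1)*exp(-3*x/2)/4

Recover the given G'(x) by differentiating a candidate G(x); any mismatch rules it out.
A general antiderivative is exp(-3*x/2)/4 + C.
The condition gives C = 2 + exp(3)/4 - (exp(3)/4) = 2.
So G(x) = (8*exp(3*x/2) + 1)*exp(-3*x/2)/4.
Check: d/dx[(8*exp(3*x/2) + 1)*exp(-3*x/2)/4] = -3*exp(-3*x/2)/8 = G'(x).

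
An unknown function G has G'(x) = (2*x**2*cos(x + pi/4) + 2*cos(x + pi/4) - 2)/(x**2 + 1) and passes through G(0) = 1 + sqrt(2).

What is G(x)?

G(x) = 2*sin(x + pi/4) - 2*atan(x) + 1

Whatever form G(x) takes, its d/dx must return the stated G'(x).
A general antiderivative is 2*sin(x + pi/4) - 2*atan(x) + C.
The condition gives C = 1 + sqrt(2) - (sqrt(2)) = 1.
So G(x) = 2*sin(x + pi/4) - 2*atan(x) + 1.
Check: d/dx[2*sin(x + pi/4) - 2*atan(x) + 1] = (2*x**2*cos(x + pi/4) + 2*cos(x + pi/4) - 2)/(x**2 + 1) = G'(x).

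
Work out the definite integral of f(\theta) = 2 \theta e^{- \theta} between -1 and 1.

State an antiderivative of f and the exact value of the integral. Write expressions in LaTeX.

Antiderivative: F(\theta) = 2 \left(- \theta - 1\right) e^{- \theta}; value = - \frac{4}{e}

f has the shape u'v + uv' for u = - 2 \theta - 2 and v = e^{- \theta} — it is the derivative of the product u*v.
F(\theta) = 2 \left(- \theta - 1\right) e^{- \theta} is an antiderivative of f.
Check: d/d\theta[2 \left(- \theta - 1\right) e^{- \theta}] = 2 \theta e^{- \theta} = f(\theta).
F(1) = - \frac{4}{e}; F(-1) = 0.
Integral = F(1) - F(-1) = - \frac{4}{e}.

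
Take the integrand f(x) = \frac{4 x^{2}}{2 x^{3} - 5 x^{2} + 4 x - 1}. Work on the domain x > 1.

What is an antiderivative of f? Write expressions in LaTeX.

The denominator factors as \left(x - 1\right)^{2} \left(2 x - 1\right); partial fractions split f into directly integrable pieces: \frac{4}{2 x - 1} + \frac{4}{\left(x - 1\right)^{2}}.
Check: d/dx[\frac{2 \left(\left(x - 1\right) \log{\left(2 x - 1 \right)} - 2\right)}{x - 1}] = \frac{4 x^{2}}{2 x^{3} - 5 x^{2} + 4 x - 1} = f(x).

An antiderivative is F(x) = \frac{2 \left(\left(x - 1\right) \log{\left(2 x - 1 \right)} - 2\right)}{x - 1}.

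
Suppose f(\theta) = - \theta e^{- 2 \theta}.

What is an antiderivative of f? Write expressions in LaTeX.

An antiderivative is F(\theta) = \frac{\theta e^{- 2 \theta}}{2} + \frac{e^{- 2 \theta}}{4}.

f has the shape u'v + uv' for u = \frac{\theta}{2} + \frac{1}{4} and v = e^{- 2 \theta} — it is the derivative of the product u*v.
Check: d/d\theta[\frac{\theta e^{- 2 \theta}}{2} + \frac{e^{- 2 \theta}}{4}] = - \theta e^{- 2 \theta} = f(\theta).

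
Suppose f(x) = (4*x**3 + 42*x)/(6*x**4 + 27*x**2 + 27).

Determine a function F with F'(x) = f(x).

Whatever form F(x) takes, F'(x) = f(x) is non-negotiable.
Check: d/dx[-5*log(x**2 + 3)/3 + 2*log(2*x**2 + 3)] = (4*x**3 + 42*x)/(6*x**4 + 27*x**2 + 27) = f(x).

An antiderivative is F(x) = -5*log(x**2 + 3)/3 + 2*log(2*x**2 + 3).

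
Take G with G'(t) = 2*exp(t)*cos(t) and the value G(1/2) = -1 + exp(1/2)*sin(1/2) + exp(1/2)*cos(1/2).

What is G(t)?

G(t) = exp(t)*sin(t) + exp(t)*cos(t) - 1

A candidate passes only if d/dt[G] lands on the given G'(t) exactly.
A general antiderivative is exp(t)*sin(t) + exp(t)*cos(t) + C.
The condition gives C = -1 + exp(1/2)*sin(1/2) + exp(1/2)*cos(1/2) - (exp(1/2)*sin(1/2) + exp(1/2)*cos(1/2)) = -1.
So G(t) = exp(t)*sin(t) + exp(t)*cos(t) - 1.
Check: d/dt[exp(t)*sin(t) + exp(t)*cos(t) - 1] = 2*exp(t)*cos(t) = G'(t).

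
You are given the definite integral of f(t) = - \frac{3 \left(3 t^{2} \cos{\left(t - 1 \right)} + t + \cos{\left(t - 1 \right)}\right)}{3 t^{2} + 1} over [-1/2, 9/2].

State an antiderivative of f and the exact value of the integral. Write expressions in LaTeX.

Antiderivative: F(t) = - \frac{\log{\left(3 t^{2} + 1 \right)}}{2} - 3 \sin{\left(t - 1 \right)}; value = - 3 \sin{\left(\frac{3}{2} \right)} - \frac{\log{\left(\frac{247}{4} \right)}}{2} + \frac{\log{\left(\frac{7}{4} \right)}}{2} - 3 \sin{\left(\frac{7}{2} \right)}

A first test for any F(t): its t-derivative must equal f(t) identically.
F(t) = - \frac{\log{\left(3 t^{2} + 1 \right)}}{2} - 3 \sin{\left(t - 1 \right)} is an antiderivative of f.
Check: d/dt[- \frac{\log{\left(3 t^{2} + 1 \right)}}{2} - 3 \sin{\left(t - 1 \right)}] = \frac{- 9 t^{2} \cos{\left(t - 1 \right)} - 3 t - 3 \cos{\left(t - 1 \right)}}{3 t^{2} + 1}, which equals f(t).
F(9/2) = - \frac{\log{\left(\frac{247}{4} \right)}}{2} - 3 \sin{\left(\frac{7}{2} \right)}; F(-1/2) = - \frac{\log{\left(\frac{7}{4} \right)}}{2} + 3 \sin{\left(\frac{3}{2} \right)}.
Integral = F(9/2) - F(-1/2) = - 3 \sin{\left(\frac{3}{2} \right)} - \frac{\log{\left(\frac{247}{4} \right)}}{2} + \frac{\log{\left(\frac{7}{4} \right)}}{2} - 3 \sin{\left(\frac{7}{2} \right)}.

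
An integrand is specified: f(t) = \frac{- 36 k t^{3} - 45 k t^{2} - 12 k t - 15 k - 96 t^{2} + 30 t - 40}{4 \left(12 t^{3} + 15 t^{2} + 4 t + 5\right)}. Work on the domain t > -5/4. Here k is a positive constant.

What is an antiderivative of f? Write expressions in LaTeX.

Any candidate F(t) must reproduce f(t) exactly when differentiated.
Check: d/dt[- \frac{3 k t}{4} - \frac{5 \log{\left(2 t + \frac{5}{2} \right)}}{2} + \frac{\log{\left(t^{2} + \frac{1}{3} \right)}}{4}] = \frac{- 36 k t^{3} - 45 k t^{2} - 12 k t - 15 k - 96 t^{2} + 30 t - 40}{48 t^{3} + 60 t^{2} + 16 t + 20}, which equals f(t).

An antiderivative is F(t) = - \frac{3 k t}{4} - \frac{5 \log{\left(2 t + \frac{5}{2} \right)}}{2} + \frac{\log{\left(t^{2} + \frac{1}{3} \right)}}{4}.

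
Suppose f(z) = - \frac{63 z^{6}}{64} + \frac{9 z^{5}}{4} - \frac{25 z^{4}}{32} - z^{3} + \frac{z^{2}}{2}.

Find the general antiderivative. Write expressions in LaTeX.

F(z) = \frac{\left(\frac{3 z^{2}}{4} - z\right)^{2} \left(- \frac{3 z^{3}}{4} + \frac{z}{2}\right)}{3} + C

Recognize the product-rule pattern: f = u'v + uv' with u = \frac{\left(\frac{3 z^{2}}{4} - z\right)^{2}}{3}, v = - \frac{3 z^{3}}{4} + \frac{z}{2}, so integration by parts undoes it.
Check: d/dz[\frac{\left(\frac{3 z^{2}}{4} - z\right)^{2} \left(- \frac{3 z^{3}}{4} + \frac{z}{2}\right)}{3}] = - \frac{63 z^{6}}{64} + \frac{9 z^{5}}{4} - \frac{25 z^{4}}{32} - z^{3} + \frac{z^{2}}{2} = f(z).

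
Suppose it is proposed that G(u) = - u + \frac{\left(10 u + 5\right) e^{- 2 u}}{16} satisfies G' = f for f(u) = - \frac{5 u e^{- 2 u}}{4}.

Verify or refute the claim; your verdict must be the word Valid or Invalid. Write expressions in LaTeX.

d/du[G] = \frac{\left(- 5 u - 4 e^{2 u}\right) e^{- 2 u}}{4}
d/du[G] - f(u) = -1 != 0.

Invalid: d/du[G] - f = -1, which is not 0.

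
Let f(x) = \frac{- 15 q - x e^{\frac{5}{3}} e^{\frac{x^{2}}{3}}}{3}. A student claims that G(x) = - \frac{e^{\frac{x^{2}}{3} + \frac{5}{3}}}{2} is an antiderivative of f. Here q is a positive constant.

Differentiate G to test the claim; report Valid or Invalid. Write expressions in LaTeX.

Invalid: d/dx[G] - f = 5 q, which is not 0.

d/dx[G] = - \frac{x e^{\frac{5}{3}} e^{\frac{x^{2}}{3}}}{3}
d/dx[G] - f(x) = 5 q != 0.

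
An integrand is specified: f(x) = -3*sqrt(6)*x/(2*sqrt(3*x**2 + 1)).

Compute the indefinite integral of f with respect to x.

f matches the chain-rule pattern g'(h)*h' with inner function h(x) = 2*x**2 + 2/3; substituting u = h(x) collapses the integral.
Check: d/dx[-3*sqrt(2*x**2 + 2/3)/2] = -3*sqrt(6)*x/(2*sqrt(3*x**2 + 1)) = f(x).

F(x) = -3*sqrt(2*x**2 + 2/3)/2 + C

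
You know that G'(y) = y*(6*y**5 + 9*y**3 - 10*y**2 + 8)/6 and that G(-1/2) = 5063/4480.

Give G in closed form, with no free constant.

A candidate passes only if d/dy[G] lands on the given G'(y) exactly.
A general antiderivative is y**7/7 + 3*y**5/10 - 5*y**4/12 + 2*y**2/3 + C.
The condition gives C = 5063/4480 - (583/4480) = 1.
So G(y) = y**7/7 + 3*y**5/10 - 5*y**4/12 + 2*y**2/3 + 1.
Check: d/dy[y**7/7 + 3*y**5/10 - 5*y**4/12 + 2*y**2/3 + 1] = y**6 + 3*y**4/2 - 5*y**3/3 + 4*y/3, which equals G'(y).

G(y) = y**7/7 + 3*y**5/10 - 5*y**4/12 + 2*y**2/3 + 1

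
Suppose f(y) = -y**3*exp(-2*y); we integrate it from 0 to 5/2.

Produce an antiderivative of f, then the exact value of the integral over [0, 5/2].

Antiderivative: F(y) = (4*y**3 + 6*y**2 + 6*y + 3)*exp(-2*y)/8; value = -3/8 + 59*exp(-5)/4

f has the shape u'v + uv' for u = y**3/2 + 3*y**2/4 + 3*y/4 + 3/8 and v = exp(-2*y) — it is the derivative of the product u*v.
F(y) = (4*y**3 + 6*y**2 + 6*y + 3)*exp(-2*y)/8 is an antiderivative of f.
Check: d/dy[(4*y**3 + 6*y**2 + 6*y + 3)*exp(-2*y)/8] = -y**3*exp(-2*y) = f(y).
F(5/2) = 59*exp(-5)/4; F(0) = 3/8.
Integral = F(5/2) - F(0) = -3/8 + 59*exp(-5)/4.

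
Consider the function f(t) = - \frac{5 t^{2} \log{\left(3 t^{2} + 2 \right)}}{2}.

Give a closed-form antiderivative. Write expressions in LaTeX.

A candidate is checked by its d/dt: the result must match f(t).
Check: d/dt[- \frac{5 t^{3} \log{\left(3 t^{2} + 2 \right)}}{6} + \frac{5 t^{3}}{9} - \frac{10 t}{9} + \frac{10 \sqrt{6} \operatorname{atan}{\left(\frac{\sqrt{6} t}{2} \right)}}{27}] = - \frac{5 t^{2} \log{\left(3 t^{2} + 2 \right)}}{2} = f(t).

An antiderivative is F(t) = - \frac{5 t^{3} \log{\left(3 t^{2} + 2 \right)}}{6} + \frac{5 t^{3}}{9} - \frac{10 t}{9} + \frac{10 \sqrt{6} \operatorname{atan}{\left(\frac{\sqrt{6} t}{2} \right)}}{27}.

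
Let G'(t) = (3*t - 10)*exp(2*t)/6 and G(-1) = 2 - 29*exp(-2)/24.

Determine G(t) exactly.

G'(t) has the shape u'v + uv' for u = t/4 - 23/24 and v = exp(2*t) — it is the derivative of the product u*v.
A general antiderivative is (6*t - 23)*exp(2*t)/24 + C.
The condition gives C = 2 - 29*exp(-2)/24 - (-29*exp(-2)/24) = 2.
So G(t) = ((6*t - 23)*exp(2*t) + 48)/24.
Check: d/dt[((6*t - 23)*exp(2*t) + 48)/24] = t*exp(2*t)/2 - 5*exp(2*t)/3, which equals G'(t).

G(t) = ((6*t - 23)*exp(2*t) + 48)/24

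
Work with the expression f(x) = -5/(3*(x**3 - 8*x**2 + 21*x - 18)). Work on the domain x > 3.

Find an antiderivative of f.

Factor the denominator (3*(x - 3)**2*(x - 2)) and decompose: f = -5/(3*(x - 2)) + 5/(3*(x - 3)) - 5/(3*(x - 3)**2); each piece integrates to a log, atan, or power term.
Check: d/dx[5*log(x - 3)/3 - 5*log(x - 2)/3 + 5/(3*x - 9)] = -5/(3*x**3 - 24*x**2 + 63*x - 54), which equals f(x).

An antiderivative is F(x) = 5*log(x - 3)/3 - 5*log(x - 2)/3 + 5/(3*x - 9).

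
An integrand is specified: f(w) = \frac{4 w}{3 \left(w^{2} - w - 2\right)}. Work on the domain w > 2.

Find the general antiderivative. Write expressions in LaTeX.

Factor the denominator (3 \left(w - 2\right) \left(w + 1\right)) and decompose: f = \frac{4}{9 \left(w + 1\right)} + \frac{8}{9 \left(w - 2\right)}; each piece integrates to a log, atan, or power term.
Check: d/dw[\frac{4 \left(2 \log{\left(w - 2 \right)} + \log{\left(w + 1 \right)}\right)}{9}] = \frac{4 w}{3 w^{2} - 3 w - 6}, which equals f(w).

F(w) = \frac{4 \left(2 \log{\left(w - 2 \right)} + \log{\left(w + 1 \right)}\right)}{9} + C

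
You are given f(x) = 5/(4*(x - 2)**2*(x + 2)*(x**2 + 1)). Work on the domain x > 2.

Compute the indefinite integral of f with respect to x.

F(x) = (-21*x*log(x - 2) + 5*x*log(x + 2) + 8*x*log(x**2 + 1) + 32*x*atan(x) + 42*log(x - 2) - 10*log(x + 2) - 16*log(x**2 + 1) - 64*atan(x) - 20)/(320*(x - 2)) + C

Factor the denominator (4*(x - 2)**2*(x + 2)*(x**2 + 1)) and decompose: f = (x + 2)/(20*(x**2 + 1)) + 1/(64*(x + 2)) - 21/(320*(x - 2)) + 1/(16*(x - 2)**2); each piece integrates to a log, atan, or power term.
Check: d/dx[(-21*x*log(x - 2) + 5*x*log(x + 2) + 8*x*log(x**2 + 1) + 32*x*atan(x) + 42*log(x - 2) - 10*log(x + 2) - 16*log(x**2 + 1) - 64*atan(x) - 20)/(320*(x - 2))] = 5/(4*x**5 - 8*x**4 - 12*x**3 + 24*x**2 - 16*x + 32), which equals f(x).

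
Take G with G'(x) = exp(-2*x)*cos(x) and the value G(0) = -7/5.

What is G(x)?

A first test for any G(x): its x-derivative must equal the given G'(x).
A general antiderivative is exp(-2*x)*sin(x)/5 - 2*exp(-2*x)*cos(x)/5 + C.
The condition gives C = -7/5 - (-2/5) = -1.
So G(x) = -(5*exp(2*x) - sin(x) + 2*cos(x))*exp(-2*x)/5.
Check: d/dx[-(5*exp(2*x) - sin(x) + 2*cos(x))*exp(-2*x)/5] = exp(-2*x)*cos(x) = G'(x).

G(x) = -(5*exp(2*x) - sin(x) + 2*cos(x))*exp(-2*x)/5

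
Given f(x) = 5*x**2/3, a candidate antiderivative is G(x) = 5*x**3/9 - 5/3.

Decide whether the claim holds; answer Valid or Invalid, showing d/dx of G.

Valid - the claim checks out under differentiation.

d/dx[G] = 5*x**2/3
This equals f(x) exactly, so the claim holds.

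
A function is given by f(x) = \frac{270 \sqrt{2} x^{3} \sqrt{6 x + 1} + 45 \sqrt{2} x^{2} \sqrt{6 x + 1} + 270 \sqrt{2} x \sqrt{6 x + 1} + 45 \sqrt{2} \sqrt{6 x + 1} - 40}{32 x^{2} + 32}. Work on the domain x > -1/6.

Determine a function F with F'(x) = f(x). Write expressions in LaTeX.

Check any antiderivative F(x) by computing F'(x) and comparing it with f(x).
Check: d/dx[\frac{108 \sqrt{2} x^{2} \sqrt{6 x + 1} + 36 \sqrt{2} x \sqrt{6 x + 1} + 3 \sqrt{2} \sqrt{6 x + 1} - 40 \operatorname{atan}{\left(x \right)}}{32}] = \frac{1620 \sqrt{2} x^{4} + 540 \sqrt{2} x^{3} + 1665 \sqrt{2} x^{2} + 540 \sqrt{2} x - 40 \sqrt{6 x + 1} + 45 \sqrt{2}}{32 x^{2} \sqrt{6 x + 1} + 32 \sqrt{6 x + 1}}, which equals f(x).

An antiderivative is F(x) = \frac{108 \sqrt{2} x^{2} \sqrt{6 x + 1} + 36 \sqrt{2} x \sqrt{6 x + 1} + 3 \sqrt{2} \sqrt{6 x + 1} - 40 \operatorname{atan}{\left(x \right)}}{32}.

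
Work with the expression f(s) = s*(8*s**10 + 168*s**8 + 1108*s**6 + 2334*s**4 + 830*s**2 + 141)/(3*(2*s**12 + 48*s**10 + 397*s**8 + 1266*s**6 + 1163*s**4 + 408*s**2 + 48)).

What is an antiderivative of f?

An antiderivative is F(s) = (2*s**4*log(2*s**4/3 + 4*s**2 + 1) + 18*s**2*log(2*s**4/3 + 4*s**2 + 1) + 8*log(2*s**4/3 + 4*s**2 + 1) + 9)/(6*s**4 + 54*s**2 + 24).

Check any antiderivative F(s) by computing F'(s) and comparing it with f(s).
Check: d/ds[(2*s**4*log(2*s**4/3 + 4*s**2 + 1) + 18*s**2*log(2*s**4/3 + 4*s**2 + 1) + 8*log(2*s**4/3 + 4*s**2 + 1) + 9)/(6*s**4 + 54*s**2 + 24)] = (8*s**11 + 168*s**9 + 1108*s**7 + 2334*s**5 + 830*s**3 + 141*s)/(6*s**12 + 144*s**10 + 1191*s**8 + 3798*s**6 + 3489*s**4 + 1224*s**2 + 144), which equals f(s).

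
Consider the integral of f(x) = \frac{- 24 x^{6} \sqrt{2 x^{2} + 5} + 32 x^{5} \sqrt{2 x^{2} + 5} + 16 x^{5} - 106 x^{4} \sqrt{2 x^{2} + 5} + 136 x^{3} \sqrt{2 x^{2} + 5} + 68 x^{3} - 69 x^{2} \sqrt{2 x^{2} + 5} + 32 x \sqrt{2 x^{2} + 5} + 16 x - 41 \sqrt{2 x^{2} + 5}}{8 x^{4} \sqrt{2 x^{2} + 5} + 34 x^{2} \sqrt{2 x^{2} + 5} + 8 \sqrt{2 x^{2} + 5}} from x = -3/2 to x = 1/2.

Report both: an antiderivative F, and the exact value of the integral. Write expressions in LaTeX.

Antiderivative: F(x) = - x^{3} + 2 x^{2} - \frac{x}{2} + \sqrt{2 x^{2} + 5} - \frac{5 \operatorname{atan}{\left(\frac{x}{2} \right)}}{4} - 2 \operatorname{atan}{\left(2 x \right)}; value = - \frac{17}{2} - \frac{\sqrt{38}}{2} - 2 \operatorname{atan}{\left(3 \right)} - \frac{\pi}{2} - \frac{5 \operatorname{atan}{\left(\frac{3}{4} \right)}}{4} - \frac{5 \operatorname{atan}{\left(\frac{1}{4} \right)}}{4} + \frac{\sqrt{22}}{2}

Recover f(x) by differentiating a candidate F(x); any mismatch rules it out.
F(x) = - x^{3} + 2 x^{2} - \frac{x}{2} + \sqrt{2 x^{2} + 5} - \frac{5 \operatorname{atan}{\left(\frac{x}{2} \right)}}{4} - 2 \operatorname{atan}{\left(2 x \right)} is an antiderivative of f.
Check: d/dx[- x^{3} + 2 x^{2} - \frac{x}{2} + \sqrt{2 x^{2} + 5} - \frac{5 \operatorname{atan}{\left(\frac{x}{2} \right)}}{4} - 2 \operatorname{atan}{\left(2 x \right)}] = \frac{- 24 x^{6} \sqrt{2 x^{2} + 5} + 32 x^{5} \sqrt{2 x^{2} + 5} + 16 x^{5} - 106 x^{4} \sqrt{2 x^{2} + 5} + 136 x^{3} \sqrt{2 x^{2} + 5} + 68 x^{3} - 69 x^{2} \sqrt{2 x^{2} + 5} + 32 x \sqrt{2 x^{2} + 5} + 16 x - 41 \sqrt{2 x^{2} + 5}}{8 x^{4} \sqrt{2 x^{2} + 5} + 34 x^{2} \sqrt{2 x^{2} + 5} + 8 \sqrt{2 x^{2} + 5}} = f(x).
F(1/2) = - \frac{\pi}{2} - \frac{5 \operatorname{atan}{\left(\frac{1}{4} \right)}}{4} + \frac{1}{8} + \frac{\sqrt{22}}{2}; F(-3/2) = \frac{5 \operatorname{atan}{\left(\frac{3}{4} \right)}}{4} + 2 \operatorname{atan}{\left(3 \right)} + \frac{\sqrt{38}}{2} + \frac{69}{8}.
Integral = F(1/2) - F(-3/2) = - \frac{17}{2} - \frac{\sqrt{38}}{2} - 2 \operatorname{atan}{\left(3 \right)} - \frac{\pi}{2} - \frac{5 \operatorname{atan}{\left(\frac{3}{4} \right)}}{4} - \frac{5 \operatorname{atan}{\left(\frac{1}{4} \right)}}{4} + \frac{\sqrt{22}}{2}.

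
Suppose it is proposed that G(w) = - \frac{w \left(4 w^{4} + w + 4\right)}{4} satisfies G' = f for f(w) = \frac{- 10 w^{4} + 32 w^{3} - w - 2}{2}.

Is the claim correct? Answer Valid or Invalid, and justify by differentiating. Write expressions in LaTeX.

Invalid: d/dw[G] - f = - 16 w^{3}, which is not 0.

d/dw[G] = - 5 w^{4} - \frac{w}{2} - 1
d/dw[G] - f(w) = - 16 w^{3} != 0.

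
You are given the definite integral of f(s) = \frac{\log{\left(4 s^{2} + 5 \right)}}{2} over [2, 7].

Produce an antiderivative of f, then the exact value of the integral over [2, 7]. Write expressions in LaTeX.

A candidate is checked by its d/ds: the result must match f(s).
F(s) = \frac{s \log{\left(4 s^{2} + 5 \right)} - 2 s + \sqrt{5} \operatorname{atan}{\left(\frac{2 \sqrt{5} s}{5} \right)}}{2} is an antiderivative of f.
Check: d/ds[\frac{s \log{\left(4 s^{2} + 5 \right)} - 2 s + \sqrt{5} \operatorname{atan}{\left(\frac{2 \sqrt{5} s}{5} \right)}}{2}] = \frac{\log{\left(4 s^{2} + 5 \right)}}{2} = f(s).
F(7) = -7 + \frac{\sqrt{5} \operatorname{atan}{\left(\frac{14 \sqrt{5}}{5} \right)}}{2} + \frac{7 \log{\left(201 \right)}}{2}; F(2) = -2 + \frac{\sqrt{5} \operatorname{atan}{\left(\frac{4 \sqrt{5}}{5} \right)}}{2} + \log{\left(21 \right)}.
Integral = F(7) - F(2) = -5 - \log{\left(21 \right)} - \frac{\sqrt{5} \operatorname{atan}{\left(\frac{4 \sqrt{5}}{5} \right)}}{2} + \frac{\sqrt{5} \operatorname{atan}{\left(\frac{14 \sqrt{5}}{5} \right)}}{2} + \frac{7 \log{\left(201 \right)}}{2}.

Antiderivative: F(s) = \frac{s \log{\left(4 s^{2} + 5 \right)} - 2 s + \sqrt{5} \operatorname{atan}{\left(\frac{2 \sqrt{5} s}{5} \right)}}{2}; value = -5 - \log{\left(21 \right)} - \frac{\sqrt{5} \operatorname{atan}{\left(\frac{4 \sqrt{5}}{5} \right)}}{2} + \frac{\sqrt{5} \operatorname{atan}{\left(\frac{14 \sqrt{5}}{5} \right)}}{2} + \frac{7 \log{\left(201 \right)}}{2}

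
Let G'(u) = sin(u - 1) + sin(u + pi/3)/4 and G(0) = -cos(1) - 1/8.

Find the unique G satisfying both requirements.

G(u) = -cos(u - 1) - cos(u + pi/3)/4

Integrate term by term and add the pieces.
A general antiderivative is -cos(u - 1) - cos(u + pi/3)/4 + C.
The condition gives C = -cos(1) - 1/8 - (-cos(1) - 1/8) = 0.
So G(u) = -cos(u - 1) - cos(u + pi/3)/4.
Check: d/du[-cos(u - 1) - cos(u + pi/3)/4] = sin(u - 1) + sin(u + pi/3)/4 = G'(u).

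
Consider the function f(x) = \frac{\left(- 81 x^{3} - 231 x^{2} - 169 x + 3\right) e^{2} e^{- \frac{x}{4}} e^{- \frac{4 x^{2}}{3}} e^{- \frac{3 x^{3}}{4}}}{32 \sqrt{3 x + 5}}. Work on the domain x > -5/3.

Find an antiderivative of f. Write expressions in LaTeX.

Recognize the product-rule pattern: f = u'v + uv' with u = \frac{3 \sqrt{3 x + 5}}{8}, v = e^{- \frac{3 x^{3}}{4} - \frac{4 x^{2}}{3} - \frac{x}{4} + 2}, so integration by parts undoes it.
Check: d/dx[\frac{3 \sqrt{3 x + 5} e^{2} e^{- \frac{x}{4}} e^{- \frac{4 x^{2}}{3}} e^{- \frac{3 x^{3}}{4}}}{8}] = \frac{\left(- 81 x^{3} e^{2} - 231 x^{2} e^{2} - 169 x e^{2} + 3 e^{2}\right) e^{- \frac{x}{4}} e^{- \frac{4 x^{2}}{3}} e^{- \frac{3 x^{3}}{4}}}{32 \sqrt{3 x + 5}}, which equals f(x).

An antiderivative is F(x) = \frac{3 \sqrt{3 x + 5} e^{2} e^{- \frac{x}{4}} e^{- \frac{4 x^{2}}{3}} e^{- \frac{3 x^{3}}{4}}}{8}.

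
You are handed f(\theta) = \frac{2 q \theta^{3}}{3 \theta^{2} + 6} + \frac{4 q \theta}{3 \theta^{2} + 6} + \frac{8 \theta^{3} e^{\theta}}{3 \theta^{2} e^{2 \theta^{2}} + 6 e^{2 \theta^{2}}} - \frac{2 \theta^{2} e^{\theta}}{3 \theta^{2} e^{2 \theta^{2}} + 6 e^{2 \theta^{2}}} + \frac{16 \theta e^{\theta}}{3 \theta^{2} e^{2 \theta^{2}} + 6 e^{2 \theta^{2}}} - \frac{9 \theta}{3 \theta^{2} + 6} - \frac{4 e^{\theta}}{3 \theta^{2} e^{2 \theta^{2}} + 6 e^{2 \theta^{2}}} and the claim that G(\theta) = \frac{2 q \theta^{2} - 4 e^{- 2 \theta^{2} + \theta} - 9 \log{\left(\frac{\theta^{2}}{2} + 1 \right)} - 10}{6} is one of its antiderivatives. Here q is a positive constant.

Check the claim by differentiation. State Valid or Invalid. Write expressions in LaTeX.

Valid - the claim checks out under differentiation.

d/d\theta[G] = \frac{2 q \theta^{3} + 4 q \theta + 8 \theta^{3} e^{\theta} e^{- 2 \theta^{2}} - 2 \theta^{2} e^{\theta} e^{- 2 \theta^{2}} + 16 \theta e^{\theta} e^{- 2 \theta^{2}} - 9 \theta - 4 e^{\theta} e^{- 2 \theta^{2}}}{3 \theta^{2} + 6}
This equals f(\theta) exactly, so the claim holds.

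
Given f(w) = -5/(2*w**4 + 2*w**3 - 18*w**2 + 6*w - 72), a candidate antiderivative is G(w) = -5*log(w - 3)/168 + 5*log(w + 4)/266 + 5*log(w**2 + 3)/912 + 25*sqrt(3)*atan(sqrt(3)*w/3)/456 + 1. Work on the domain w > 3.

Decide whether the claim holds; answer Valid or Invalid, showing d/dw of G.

d/dw[G] = -5/(2*w**4 + 2*w**3 - 18*w**2 + 6*w - 72)
This equals f(w) exactly, so the claim holds.

Valid. The derivative of G reproduces f.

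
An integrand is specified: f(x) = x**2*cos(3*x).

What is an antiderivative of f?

Recover f(x) by differentiating a candidate F(x); any mismatch rules it out.
Check: d/dx[(9*x**2*sin(3*x) + 6*x*cos(3*x) - 2*sin(3*x))/27] = x**2*cos(3*x) = f(x).

An antiderivative is F(x) = (9*x**2*sin(3*x) + 6*x*cos(3*x) - 2*sin(3*x))/27.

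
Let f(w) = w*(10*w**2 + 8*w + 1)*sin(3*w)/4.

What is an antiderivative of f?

An antiderivative is F(w) = -5*w**3*cos(3*w)/6 + 5*w**2*sin(3*w)/6 - 2*w**2*cos(3*w)/3 + 4*w*sin(3*w)/9 + 17*w*cos(3*w)/36 - 17*sin(3*w)/108 + 4*cos(3*w)/27.

A candidate is checked by its d/dw: the result must match f(w).
Check: d/dw[-5*w**3*cos(3*w)/6 + 5*w**2*sin(3*w)/6 - 2*w**2*cos(3*w)/3 + 4*w*sin(3*w)/9 + 17*w*cos(3*w)/36 - 17*sin(3*w)/108 + 4*cos(3*w)/27] = 5*w**3*sin(3*w)/2 + 2*w**2*sin(3*w) + w*sin(3*w)/4, which equals f(w).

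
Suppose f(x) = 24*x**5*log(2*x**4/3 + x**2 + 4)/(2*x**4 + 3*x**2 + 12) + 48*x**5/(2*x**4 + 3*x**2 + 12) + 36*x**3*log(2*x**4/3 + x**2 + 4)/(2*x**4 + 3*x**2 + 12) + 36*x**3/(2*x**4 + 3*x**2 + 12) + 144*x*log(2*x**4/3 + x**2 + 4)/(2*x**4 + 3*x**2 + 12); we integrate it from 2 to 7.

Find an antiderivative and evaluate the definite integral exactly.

f has the shape u'v + uv' for u = 6*x**2 and v = log(2*x**4/3 + x**2 + 4) — it is the derivative of the product u*v.
F(x) = 6*x**2*log(2*x**4/3 + x**2 + 4) is an antiderivative of f.
Check: d/dx[6*x**2*log(2*x**4/3 + x**2 + 4)] = (24*x**5*log(2*x**4/3 + x**2 + 4) + 48*x**5 + 36*x**3*log(2*x**4/3 + x**2 + 4) + 36*x**3 + 144*x*log(2*x**4/3 + x**2 + 4))/(2*x**4 + 3*x**2 + 12), which equals f(x).
F(7) = 294*log(4961/3); F(2) = 24*log(56/3).
Integral = F(7) - F(2) = -24*log(56/3) + 294*log(4961/3).

Antiderivative: F(x) = 6*x**2*log(2*x**4/3 + x**2 + 4); value = -24*log(56/3) + 294*log(4961/3)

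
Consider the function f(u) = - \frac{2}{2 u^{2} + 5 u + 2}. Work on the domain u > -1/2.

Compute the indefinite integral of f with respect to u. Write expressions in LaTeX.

F(u) = - \frac{2 \log{\left(u + \frac{1}{2} \right)}}{3} + \frac{2 \log{\left(u + 2 \right)}}{3} + C

The denominator factors as \left(u + 2\right) \left(2 u + 1\right); partial fractions split f into directly integrable pieces: - \frac{4}{3 \left(2 u + 1\right)} + \frac{2}{3 \left(u + 2\right)}.
Check: d/du[- \frac{2 \log{\left(u + \frac{1}{2} \right)}}{3} + \frac{2 \log{\left(u + 2 \right)}}{3}] = - \frac{2}{2 u^{2} + 5 u + 2} = f(u).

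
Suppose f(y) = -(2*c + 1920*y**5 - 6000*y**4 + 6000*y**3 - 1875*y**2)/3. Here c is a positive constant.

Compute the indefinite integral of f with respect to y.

Differentiate the proposed F(y) back; it has to land on f(y) exactly.
Check: d/dy[-y*(2*c + 320*y**5 - 1200*y**4 + 1500*y**3 - 625*y**2)/3] = -2*c/3 - 640*y**5 + 2000*y**4 - 2000*y**3 + 625*y**2, which equals f(y).

F(y) = -y*(2*c + 320*y**5 - 1200*y**4 + 1500*y**3 - 625*y**2)/3 + C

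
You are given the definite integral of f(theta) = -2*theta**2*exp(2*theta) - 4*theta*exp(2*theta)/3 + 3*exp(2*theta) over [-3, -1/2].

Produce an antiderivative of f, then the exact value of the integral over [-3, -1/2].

f has the shape u'v + uv' for u = -theta**2 + theta/3 + 4/3 and v = exp(2*theta) — it is the derivative of the product u*v.
F(theta) = -(theta + 1)*(3*theta - 4)*exp(2*theta)/3 is an antiderivative of f.
Check: d/dtheta[-(theta + 1)*(3*theta - 4)*exp(2*theta)/3] = -2*theta**2*exp(2*theta) - 4*theta*exp(2*theta)/3 + 3*exp(2*theta) = f(theta).
F(-1/2) = 11*exp(-1)/12; F(-3) = -26*exp(-6)/3.
Integral = F(-1/2) - F(-3) = 26*exp(-6)/3 + 11*exp(-1)/12.

Antiderivative: F(theta) = -(theta + 1)*(3*theta - 4)*exp(2*theta)/3; value = 26*exp(-6)/3 + 11*exp(-1)/12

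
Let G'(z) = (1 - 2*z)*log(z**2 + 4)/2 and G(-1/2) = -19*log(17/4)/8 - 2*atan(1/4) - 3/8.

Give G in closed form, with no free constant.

G(z) = (z**2 + z*(1 - z)*log(z**2 + 4) - 2*z - 4*log(z**2 + 4) + 4*atan(z/2) - 2)/2

For G(z) to be correct, d/dz[G] must agree with the stated G'(z) identically.
A general antiderivative is z**2/2 - z + (-z**2/2 + z/2)*log(z**2 + 4) - 2*log(z**2 + 4) + 2*atan(z/2) + C.
The condition gives C = -19*log(17/4)/8 - 2*atan(1/4) - 3/8 - (-19*log(17/4)/8 - 2*atan(1/4) + 5/8) = -1.
So G(z) = (z**2 + z*(1 - z)*log(z**2 + 4) - 2*z - 4*log(z**2 + 4) + 4*atan(z/2) - 2)/2.
Check: d/dz[(z**2 + z*(1 - z)*log(z**2 + 4) - 2*z - 4*log(z**2 + 4) + 4*atan(z/2) - 2)/2] = -z*log(z**2 + 4) + log(z**2 + 4)/2, which equals G'(z).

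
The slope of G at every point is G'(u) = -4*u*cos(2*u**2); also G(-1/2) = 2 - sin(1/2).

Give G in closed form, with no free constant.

G(u) = 2 - sin(2*u**2)

G'(u) matches the chain-rule pattern g'(h)*h' with inner function h(u) = 2*u**2; substituting w = h(u) collapses the integral.
A general antiderivative is -sin(2*u**2) + C.
The condition gives C = 2 - sin(1/2) - (-sin(1/2)) = 2.
So G(u) = 2 - sin(2*u**2).
Check: d/du[2 - sin(2*u**2)] = -4*u*cos(2*u**2) = G'(u).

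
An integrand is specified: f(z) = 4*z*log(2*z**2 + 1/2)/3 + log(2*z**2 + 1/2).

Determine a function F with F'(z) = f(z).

An antiderivative is F(z) = 2*z**2*log(2*z**2 + 1/2)/3 - 2*z**2/3 + z*log(2*z**2 + 1/2) - 2*z + log(z**2 + 1/4)/6 + atan(2*z).

Integrate term by term and add the pieces.
Check: d/dz[2*z**2*log(2*z**2 + 1/2)/3 - 2*z**2/3 + z*log(2*z**2 + 1/2) - 2*z + log(z**2 + 1/4)/6 + atan(2*z)] = 4*z*log(2*z**2 + 1/2)/3 + log(2*z**2 + 1/2) = f(z).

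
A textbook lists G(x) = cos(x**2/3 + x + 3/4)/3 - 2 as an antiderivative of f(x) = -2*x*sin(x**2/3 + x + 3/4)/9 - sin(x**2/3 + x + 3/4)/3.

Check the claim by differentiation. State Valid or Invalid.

Valid - differentiating G returns exactly f.

d/dx[G] = -2*x*sin(x**2/3 + x + 3/4)/9 - sin(x**2/3 + x + 3/4)/3
This equals f(x) exactly, so the claim holds.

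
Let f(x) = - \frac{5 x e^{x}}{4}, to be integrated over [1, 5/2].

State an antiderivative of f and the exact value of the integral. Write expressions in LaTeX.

Antiderivative: F(x) = \frac{5 \left(1 - x\right) e^{x}}{4}; value = - \frac{15 e^{\frac{5}{2}}}{8}

Recognize the product-rule pattern: f = u'v + uv' with u = \frac{5}{4} - \frac{5 x}{4}, v = e^{x}, so integration by parts undoes it.
F(x) = \frac{5 \left(1 - x\right) e^{x}}{4} is an antiderivative of f.
Check: d/dx[\frac{5 \left(1 - x\right) e^{x}}{4}] = - \frac{5 x e^{x}}{4} = f(x).
F(5/2) = - \frac{15 e^{\frac{5}{2}}}{8}; F(1) = 0.
Integral = F(5/2) - F(1) = - \frac{15 e^{\frac{5}{2}}}{8}.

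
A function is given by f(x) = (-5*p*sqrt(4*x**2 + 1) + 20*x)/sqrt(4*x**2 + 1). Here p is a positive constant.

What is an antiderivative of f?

Whatever form F(x) takes, F'(x) = f(x) is non-negotiable.
Check: d/dx[-5*p*x + 5*sqrt(4*x**2 + 1)] = (-5*p*sqrt(4*x**2 + 1) + 20*x)/sqrt(4*x**2 + 1) = f(x).

An antiderivative is F(x) = -5*p*x + 5*sqrt(4*x**2 + 1).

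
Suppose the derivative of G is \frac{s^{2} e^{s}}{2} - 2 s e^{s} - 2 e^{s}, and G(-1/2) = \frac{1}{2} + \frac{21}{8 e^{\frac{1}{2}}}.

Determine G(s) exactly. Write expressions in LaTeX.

G'(s) has the shape u'v + uv' for u = \frac{s^{2}}{2} - 3 s + 1 and v = e^{s} — it is the derivative of the product u*v.
A general antiderivative is \frac{\left(s^{2} - 6 s + 2\right) e^{s}}{2} + C.
The condition gives C = \frac{1}{2} + \frac{21}{8 e^{\frac{1}{2}}} - (\frac{21}{8 e^{\frac{1}{2}}}) = \frac{1}{2}.
So G(s) = \frac{s^{2} e^{s}}{2} - 3 s e^{s} + e^{s} + \frac{1}{2}.
Check: d/ds[\frac{s^{2} e^{s}}{2} - 3 s e^{s} + e^{s} + \frac{1}{2}] = \frac{s^{2} e^{s}}{2} - 2 s e^{s} - 2 e^{s} = G'(s).

G(s) = \frac{s^{2} e^{s}}{2} - 3 s e^{s} + e^{s} + \frac{1}{2}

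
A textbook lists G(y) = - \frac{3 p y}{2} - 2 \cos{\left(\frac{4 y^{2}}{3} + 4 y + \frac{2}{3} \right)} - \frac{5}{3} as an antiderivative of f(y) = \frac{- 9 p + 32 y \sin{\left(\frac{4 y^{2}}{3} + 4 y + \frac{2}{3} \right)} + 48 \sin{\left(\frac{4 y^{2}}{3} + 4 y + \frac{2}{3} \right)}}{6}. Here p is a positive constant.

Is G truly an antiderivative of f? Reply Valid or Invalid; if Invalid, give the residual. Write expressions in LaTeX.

Valid: G'(y) = f(y).

d/dy[G] = - \frac{3 p}{2} + \frac{16 y \sin{\left(\frac{4 y^{2}}{3} + 4 y + \frac{2}{3} \right)}}{3} + 8 \sin{\left(\frac{4 y^{2}}{3} + 4 y + \frac{2}{3} \right)}
This equals f(y) exactly, so the claim holds.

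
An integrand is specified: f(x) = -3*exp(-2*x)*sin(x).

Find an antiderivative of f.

Differentiate the proposed F(x) back; it has to land on f(x) exactly.
Check: d/dx[6*exp(-2*x)*sin(x)/5 + 3*exp(-2*x)*cos(x)/5] = -3*exp(-2*x)*sin(x) = f(x).

An antiderivative is F(x) = 6*exp(-2*x)*sin(x)/5 + 3*exp(-2*x)*cos(x)/5.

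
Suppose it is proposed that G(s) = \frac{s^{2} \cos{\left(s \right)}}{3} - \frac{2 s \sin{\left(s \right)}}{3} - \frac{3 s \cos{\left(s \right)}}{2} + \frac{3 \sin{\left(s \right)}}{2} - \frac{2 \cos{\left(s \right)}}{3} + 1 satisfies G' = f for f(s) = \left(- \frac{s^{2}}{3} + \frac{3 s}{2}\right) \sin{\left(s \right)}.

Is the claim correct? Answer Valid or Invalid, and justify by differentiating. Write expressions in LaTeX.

d/ds[G] = - \frac{s^{2} \sin{\left(s \right)}}{3} + \frac{3 s \sin{\left(s \right)}}{2}
This equals f(s) exactly, so the claim holds.

Valid - differentiating G returns exactly f.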